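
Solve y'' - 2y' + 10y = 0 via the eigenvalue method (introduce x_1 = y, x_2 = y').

Let x_1 = y, x_2 = y'. Then x_1' = x_2 and x_2' = -10x_1 + 2x_2.
A = [[0,1],[-10,2]]; det(A-λI) = λ^2 - 2λ + 10.
Eigenvalues λ = 1 ± 3i.

y(t) = C_1e^(t)cos(3t) + C_2e^(t)sin(3t)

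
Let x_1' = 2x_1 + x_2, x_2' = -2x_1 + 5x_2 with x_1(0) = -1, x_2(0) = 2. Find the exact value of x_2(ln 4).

1280

A = [[2,1],[-2,5]]; eigenvalues λ = 3, 4.
Eigenvectors: (1,1) for λ=3, (-1,-2) for λ=4.
From the initial condition, c_1 = -4, c_2 = -3.
x_2(ln 4) = (-4)(4^3)(1) + (-3)(4^4)(-2) = 1280.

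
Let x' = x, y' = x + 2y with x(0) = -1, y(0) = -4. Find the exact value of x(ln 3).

A = [[1,0],[1,2]]; eigenvalues λ = 1, 2.
Eigenvectors: (-1,1) for λ=1, (0,1) for λ=2.
From the initial condition, c_1 = 1, c_2 = -5.
x(ln 3) = (1)(3^1)(-1) + (-5)(3^2)(0) = -3.

-3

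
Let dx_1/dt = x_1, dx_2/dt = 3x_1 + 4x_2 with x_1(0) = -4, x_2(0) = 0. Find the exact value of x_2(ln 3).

-312

A = [[1,0],[3,4]]; eigenvalues λ = 1, 4.
Eigenvectors: (-1,1) for λ=1, (0,1) for λ=4.
From the initial condition, c_1 = 4, c_2 = -4.
x_2(ln 3) = (4)(3^1)(1) + (-4)(3^4)(1) = -312.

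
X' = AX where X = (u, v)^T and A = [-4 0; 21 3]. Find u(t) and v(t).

Coefficient matrix A = [[-4, 0], [21, 3]].
Characteristic polynomial det(A - λI) = λ^2 + λ - 12 = 0.
Eigenvalues λ = -4, 3.
For λ=-4: (A-λI) row 2 is [21, 7], so an eigenvector is (-1, 3).
For λ=3: (A-λI) row 1 is [-7, 0], so an eigenvector is (0, 1).
General solution: c_1e^(-4t)(-1,3) + c_2e^(3t)(0,1).

u(t) = -c_1e^(-4t), v(t) = 3c_1e^(-4t) + c_2e^(3t)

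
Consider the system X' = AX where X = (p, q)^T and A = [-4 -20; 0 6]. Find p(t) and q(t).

p(t) = -c_1e^(-4t) + 2c_2e^(6t), q(t) = -c_2e^(6t)

Coefficient matrix A = [[-4, -20], [0, 6]].
Characteristic polynomial det(A - λI) = λ^2 - 2λ - 24 = 0.
Eigenvalues λ = -4, 6.
For λ=-4: (A-λI) row 1 is [0, -20], so an eigenvector is (-1, 0).
For λ=6: (A-λI) row 1 is [-10, -20], so an eigenvector is (2, -1).
General solution: c_1e^(-4t)(-1,0) + c_2e^(6t)(2,-1).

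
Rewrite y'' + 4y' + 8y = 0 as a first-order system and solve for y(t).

Let x_1 = y, x_2 = y'. Then x_1' = x_2 and x_2' = -8x_1 - 4x_2.
A = [[0,1],[-8,-4]]; det(A-λI) = λ^2 + 4λ + 8.
Eigenvalues λ = -2 ± 2i.

y(t) = c_1e^(-2t)cos(2t) + c_2e^(-2t)sin(2t)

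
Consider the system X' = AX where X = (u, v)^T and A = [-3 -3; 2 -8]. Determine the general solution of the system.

u(t) = -3c_1e^(-5t) + c_2e^(-6t), v(t) = -2c_1e^(-5t) + c_2e^(-6t)

Coefficient matrix A = [[-3, -3], [2, -8]].
Characteristic polynomial det(A - λI) = λ^2 + 11λ + 30 = 0.
Eigenvalues λ = -5, -6.
For λ=-5: (A-λI) row 1 is [2, -3], so an eigenvector is (-3, -2).
For λ=-6: (A-λI) row 1 is [3, -3], so an eigenvector is (1, 1).
General solution: c_1e^(-5t)(-3,-2) + c_2e^(-6t)(1,1).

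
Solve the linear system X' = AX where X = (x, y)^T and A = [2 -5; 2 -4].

Coefficient matrix A = [[2, -5], [2, -4]].
Characteristic polynomial det(A - λI) = λ^2 + 2λ + 2 = 0.
Eigenvalues λ = -1 ± i (complex conjugate pair).
For λ=-1+i: an eigenvector is (1,1) - i(-2,-1) = (1 + 2i, 1 + i).
A real fundamental pair from Re and Im of e^((-1+i)t)v: X_1 = e^(-t)(cos(t)·(1,1) + sin(t)·(-2,-1)), X_2 = e^(-t)(sin(t)·(1,1) - cos(t)·(-2,-1)).
General solution: c_1X_1 + c_2X_2.

x(t) = -2c_1e^(-t)sin(t) + c_1e^(-t)cos(t) + c_2e^(-t)sin(t) + 2c_2e^(-t)cos(t), y(t) = -c_1e^(-t)sin(t) + c_1e^(-t)cos(t) + c_2e^(-t)sin(t) + c_2e^(-t)cos(t)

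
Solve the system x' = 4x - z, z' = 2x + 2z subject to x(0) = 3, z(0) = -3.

Coefficient matrix A = [[4, -1], [2, 2]].
Characteristic polynomial det(A - λI) = λ^2 - 6λ + 10 = 0.
Eigenvalues λ = 3 ± i (complex conjugate pair).
For λ=3+i: an eigenvector is (0,1) - i(-1,-1) = (0 + i, 1 + i).
A real fundamental pair from Re and Im of e^((3+i)t)v: X_1 = e^(3t)(cos(t)·(0,1) + sin(t)·(-1,-1)), X_2 = e^(3t)(sin(t)·(0,1) - cos(t)·(-1,-1)).
General solution: K_1X_1 + K_2X_2.
Applying x(0)=3, z(0)=-3 gives K_1=-6, K_2=3.

x(t) = 6e^(3t)sin(t) + 3e^(3t)cos(t), z(t) = 9e^(3t)sin(t) - 3e^(3t)cos(t)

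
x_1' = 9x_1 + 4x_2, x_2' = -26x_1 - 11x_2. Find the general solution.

Coefficient matrix A = [[9, 4], [-26, -11]].
Characteristic polynomial det(A - λI) = λ^2 + 2λ + 5 = 0.
Eigenvalues λ = -1 ± 2i (complex conjugate pair).
For λ=-1+2i: an eigenvector is (1,-2) - i(1,-3) = (1 - i, -2 + 3i).
A real fundamental pair from Re and Im of e^((-1+2i)t)v: X_1 = e^(-t)(cos(2t)·(1,-2) + sin(2t)·(1,-3)), X_2 = e^(-t)(sin(2t)·(1,-2) - cos(2t)·(1,-3)).
General solution: c_1X_1 + c_2X_2.

x_1(t) = c_1e^(-t)sin(2t) + c_1e^(-t)cos(2t) + c_2e^(-t)sin(2t) - c_2e^(-t)cos(2t), x_2(t) = -3c_1e^(-t)sin(2t) - 2c_1e^(-t)cos(2t) - 2c_2e^(-t)sin(2t) + 3c_2e^(-t)cos(2t)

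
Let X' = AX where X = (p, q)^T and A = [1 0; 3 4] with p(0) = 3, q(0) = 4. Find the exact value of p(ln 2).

A = [[1,0],[3,4]]; eigenvalues λ = 1, 4.
Eigenvectors: (-1,1) for λ=1, (0,-1) for λ=4.
From the initial condition, c_1 = -3, c_2 = -7.
p(ln 2) = (-3)(2^1)(-1) + (-7)(2^4)(0) = 6.

6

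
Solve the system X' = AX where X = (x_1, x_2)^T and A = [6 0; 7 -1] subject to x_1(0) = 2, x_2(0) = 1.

x_1(t) = 2e^(6t), x_2(t) = 2e^(6t) - e^(-t)

Coefficient matrix A = [[6, 0], [7, -1]].
Characteristic polynomial det(A - λI) = λ^2 - 5λ - 6 = 0.
Eigenvalues λ = 6, -1.
For λ=6: (A-λI) row 2 is [7, -7], so an eigenvector is (1, 1).
For λ=-1: (A-λI) row 1 is [7, 0], so an eigenvector is (0, -1).
General solution: C_1e^(6t)(1,1) + C_2e^(-t)(0,-1).
Applying x_1(0)=2, x_2(0)=1 gives C_1=2, C_2=1.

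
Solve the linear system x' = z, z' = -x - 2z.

x(t) = C_1e^(-t) + C_2te^(-t), z(t) = -C_1e^(-t) - C_2te^(-t) + C_2e^(-t)

Coefficient matrix A = [[0, 1], [-1, -2]].
Characteristic polynomial det(A - λI) = λ^2 + 2λ + 1 = 0.
Single eigenvalue λ = -1 with algebraic multiplicity 2.
Eigenvector v = (1,-1); generalized eigenvector w with (A-λI)w=v is (0,1).
General solution: e^(-t)[C_1·v + C_2·(t·v + w)].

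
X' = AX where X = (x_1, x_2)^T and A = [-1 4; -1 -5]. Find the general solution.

x_1(t) = 2C_1e^(-3t) + 2C_2te^(-3t) + 3C_2e^(-3t), x_2(t) = -C_1e^(-3t) - C_2te^(-3t) - C_2e^(-3t)

Coefficient matrix A = [[-1, 4], [-1, -5]].
Characteristic polynomial det(A - λI) = λ^2 + 6λ + 9 = 0.
Single eigenvalue λ = -3 with algebraic multiplicity 2.
Eigenvector v = (2,-1); generalized eigenvector w with (A-λI)w=v is (3,-1).
General solution: e^(-3t)[C_1·v + C_2·(t·v + w)].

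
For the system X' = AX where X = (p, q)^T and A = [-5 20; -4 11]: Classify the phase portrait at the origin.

A = [[-5,20],[-4,11]]; det(A-λI) = λ^2 - 6λ + 25.
λ = 3 ± 4i: positive real part.

unstable spiral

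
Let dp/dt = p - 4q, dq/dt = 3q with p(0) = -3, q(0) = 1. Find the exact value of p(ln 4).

-132

A = [[1,-4],[0,3]]; eigenvalues λ = 1, 3.
Eigenvectors: (1,0) for λ=1, (-2,1) for λ=3.
From the initial condition, c_1 = -1, c_2 = 1.
p(ln 4) = (-1)(4^1)(1) + (1)(4^3)(-2) = -132.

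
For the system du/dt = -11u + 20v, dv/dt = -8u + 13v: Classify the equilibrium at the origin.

A = [[-11,20],[-8,13]]; det(A-λI) = λ^2 - 2λ + 17.
λ = 1 ± 4i: positive real part.

unstable spiral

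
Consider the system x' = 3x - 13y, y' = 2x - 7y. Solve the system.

x(t) = -3C_1e^(-2t)sin(t) + 2C_1e^(-2t)cos(t) + 2C_2e^(-2t)sin(t) + 3C_2e^(-2t)cos(t), y(t) = -C_1e^(-2t)sin(t) + C_1e^(-2t)cos(t) + C_2e^(-2t)sin(t) + C_2e^(-2t)cos(t)

Coefficient matrix A = [[3, -13], [2, -7]].
Characteristic polynomial det(A - λI) = λ^2 + 4λ + 5 = 0.
Eigenvalues λ = -2 ± i (complex conjugate pair).
For λ=-2+i: an eigenvector is (2,1) - i(-3,-1) = (2 + 3i, 1 + i).
A real fundamental pair from Re and Im of e^((-2+i)t)v: X_1 = e^(-2t)(cos(t)·(2,1) + sin(t)·(-3,-1)), X_2 = e^(-2t)(sin(t)·(2,1) - cos(t)·(-3,-1)).
General solution: C_1X_1 + C_2X_2.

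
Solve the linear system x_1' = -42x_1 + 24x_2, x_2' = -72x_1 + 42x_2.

x_1(t) = -2K_1e^(-6t) - K_2e^(6t), x_2(t) = -3K_1e^(-6t) - 2K_2e^(6t)

Coefficient matrix A = [[-42, 24], [-72, 42]].
Characteristic polynomial det(A - λI) = λ^2 - 36 = 0.
Eigenvalues λ = -6, 6.
For λ=-6: (A-λI) row 1 is [-36, 24], so an eigenvector is (-2, -3).
For λ=6: (A-λI) row 1 is [-48, 24], so an eigenvector is (-1, -2).
General solution: K_1e^(-6t)(-2,-3) + K_2e^(6t)(-1,-2).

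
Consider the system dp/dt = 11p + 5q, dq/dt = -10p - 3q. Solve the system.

p(t) = 2C_1e^(4t)sin(t) + C_1e^(4t)cos(t) + C_2e^(4t)sin(t) - 2C_2e^(4t)cos(t), q(t) = -3C_1e^(4t)sin(t) - C_1e^(4t)cos(t) - C_2e^(4t)sin(t) + 3C_2e^(4t)cos(t)

Coefficient matrix A = [[11, 5], [-10, -3]].
Characteristic polynomial det(A - λI) = λ^2 - 8λ + 17 = 0.
Eigenvalues λ = 4 ± i (complex conjugate pair).
For λ=4+i: an eigenvector is (1,-1) - i(2,-3) = (1 - 2i, -1 + 3i).
A real fundamental pair from Re and Im of e^((4+i)t)v: X_1 = e^(4t)(cos(t)·(1,-1) + sin(t)·(2,-3)), X_2 = e^(4t)(sin(t)·(1,-1) - cos(t)·(2,-3)).
General solution: C_1X_1 + C_2X_2.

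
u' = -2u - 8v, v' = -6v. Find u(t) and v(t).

u(t) = 2C_1e^(-6t) + C_2e^(-2t), v(t) = C_1e^(-6t)

Coefficient matrix A = [[-2, -8], [0, -6]].
Characteristic polynomial det(A - λI) = λ^2 + 8λ + 12 = 0.
Eigenvalues λ = -6, -2.
For λ=-6: (A-λI) row 1 is [4, -8], so an eigenvector is (2, 1).
For λ=-2: (A-λI) row 1 is [0, -8], so an eigenvector is (1, 0).
General solution: C_1e^(-6t)(2,1) + C_2e^(-2t)(1,0).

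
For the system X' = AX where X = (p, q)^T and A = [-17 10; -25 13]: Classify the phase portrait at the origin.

stable spiral

A = [[-17,10],[-25,13]]; det(A-λI) = λ^2 + 4λ + 29.
λ = -2 ± 5i: negative real part.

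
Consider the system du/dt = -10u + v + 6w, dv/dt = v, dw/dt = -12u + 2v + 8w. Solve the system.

Coefficient matrix A = [[-10, 1, 6], [0, 1, 0], [-12, 2, 8]].
det(A - λI) = 0 gives eigenvalues λ = 1, 2, -4.
For λ=1: eigenvector (1,-1,2).
For λ=2: eigenvector (1,0,2).
For λ=-4: eigenvector (1,0,1).
General solution: C_1e^(t)(1,-1,2) + C_2e^(2t)(1,0,2) + C_3e^(-4t)(1,0,1).

u(t) = C_1e^(t) + C_2e^(2t) + C_3e^(-4t), v(t) = -C_1e^(t), w(t) = 2C_1e^(t) + 2C_2e^(2t) + C_3e^(-4t)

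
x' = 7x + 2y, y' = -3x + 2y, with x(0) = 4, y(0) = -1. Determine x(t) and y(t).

Coefficient matrix A = [[7, 2], [-3, 2]].
Characteristic polynomial det(A - λI) = λ^2 - 9λ + 20 = 0.
Eigenvalues λ = 5, 4.
For λ=5: (A-λI) row 1 is [2, 2], so an eigenvector is (-1, 1).
For λ=4: (A-λI) row 1 is [3, 2], so an eigenvector is (2, -3).
General solution: C_1e^(5t)(-1,1) + C_2e^(4t)(2,-3).
Applying x(0)=4, y(0)=-1 gives C_1=-10, C_2=-3.

x(t) = 10e^(5t) - 6e^(4t), y(t) = -10e^(5t) + 9e^(4t)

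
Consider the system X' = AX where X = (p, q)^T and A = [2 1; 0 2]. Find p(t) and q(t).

p(t) = -K_1e^(2t) - K_2te^(2t) - 2K_2e^(2t), q(t) = -K_2e^(2t)

Coefficient matrix A = [[2, 1], [0, 2]].
Characteristic polynomial det(A - λI) = λ^2 - 4λ + 4 = 0.
Single eigenvalue λ = 2 with algebraic multiplicity 2.
Eigenvector v = (-1,0); generalized eigenvector w with (A-λI)w=v is (-2,-1).
General solution: e^(2t)[K_1·v + K_2·(t·v + w)].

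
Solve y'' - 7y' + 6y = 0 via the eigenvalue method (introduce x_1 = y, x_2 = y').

y(t) = C_1e^(t) + C_2e^(6t)

Let x_1 = y, x_2 = y'. Then x_1' = x_2 and x_2' = -6x_1 + 7x_2.
A = [[0,1],[-6,7]]; det(A-λI) = λ^2 - 7λ + 6.
Eigenvalues λ = 1, 6 with eigenvectors (1,1), (1,6).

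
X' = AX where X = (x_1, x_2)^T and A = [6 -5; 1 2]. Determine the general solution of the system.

x_1(t) = C_1e^(4t)sin(t) - 2C_1e^(4t)cos(t) - 2C_2e^(4t)sin(t) - C_2e^(4t)cos(t), x_2(t) = -C_1e^(4t)cos(t) - C_2e^(4t)sin(t)

Coefficient matrix A = [[6, -5], [1, 2]].
Characteristic polynomial det(A - λI) = λ^2 - 8λ + 17 = 0.
Eigenvalues λ = 4 ± i (complex conjugate pair).
For λ=4+i: an eigenvector is (-2,-1) - i(1,0) = (-2 - i, -1).
A real fundamental pair from Re and Im of e^((4+i)t)v: X_1 = e^(4t)(cos(t)·(-2,-1) + sin(t)·(1,0)), X_2 = e^(4t)(sin(t)·(-2,-1) - cos(t)·(1,0)).
General solution: C_1X_1 + C_2X_2.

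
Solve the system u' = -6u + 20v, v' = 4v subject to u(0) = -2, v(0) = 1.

u(t) = 2e^(4t) - 4e^(-6t), v(t) = e^(4t)

Coefficient matrix A = [[-6, 20], [0, 4]].
Characteristic polynomial det(A - λI) = λ^2 + 2λ - 24 = 0.
Eigenvalues λ = -6, 4.
For λ=-6: (A-λI) row 1 is [0, 20], so an eigenvector is (1, 0).
For λ=4: (A-λI) row 1 is [-10, 20], so an eigenvector is (2, 1).
General solution: c_1e^(-6t)(1,0) + c_2e^(4t)(2,1).
Applying u(0)=-2, v(0)=1 gives c_1=-4, c_2=1.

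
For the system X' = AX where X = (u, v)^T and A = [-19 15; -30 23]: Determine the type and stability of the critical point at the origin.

unstable spiral

A = [[-19,15],[-30,23]]; det(A-λI) = λ^2 - 4λ + 13.
λ = 2 ± 3i: positive real part.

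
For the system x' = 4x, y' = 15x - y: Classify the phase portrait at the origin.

saddle

A = [[4,0],[15,-1]]; det(A-λI) = λ^2 - 3λ - 4.
λ = -1, 4: opposite signs.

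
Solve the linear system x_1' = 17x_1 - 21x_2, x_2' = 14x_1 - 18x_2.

x_1(t) = -C_1e^(-4t) - 3C_2e^(3t), x_2(t) = -C_1e^(-4t) - 2C_2e^(3t)

Coefficient matrix A = [[17, -21], [14, -18]].
Characteristic polynomial det(A - λI) = λ^2 + λ - 12 = 0.
Eigenvalues λ = -4, 3.
For λ=-4: (A-λI) row 1 is [21, -21], so an eigenvector is (-1, -1).
For λ=3: (A-λI) row 1 is [14, -21], so an eigenvector is (-3, -2).
General solution: C_1e^(-4t)(-1,-1) + C_2e^(3t)(-3,-2).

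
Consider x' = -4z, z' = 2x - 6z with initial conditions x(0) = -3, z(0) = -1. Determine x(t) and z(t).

x(t) = -4e^(-2t) + e^(-4t), z(t) = -2e^(-2t) + e^(-4t)

Coefficient matrix A = [[0, -4], [2, -6]].
Characteristic polynomial det(A - λI) = λ^2 + 6λ + 8 = 0.
Eigenvalues λ = -4, -2.
For λ=-4: (A-λI) row 1 is [4, -4], so an eigenvector is (-1, -1).
For λ=-2: (A-λI) row 1 is [2, -4], so an eigenvector is (-2, -1).
General solution: C_1e^(-4t)(-1,-1) + C_2e^(-2t)(-2,-1).
Applying x(0)=-3, z(0)=-1 gives C_1=-1, C_2=2.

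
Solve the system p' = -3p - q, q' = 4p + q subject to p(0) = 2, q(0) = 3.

p(t) = -7te^(-t) + 2e^(-t), q(t) = 14te^(-t) + 3e^(-t)

Coefficient matrix A = [[-3, -1], [4, 1]].
Characteristic polynomial det(A - λI) = λ^2 + 2λ + 1 = 0.
Single eigenvalue λ = -1 with algebraic multiplicity 2.
Eigenvector v = (-1,2); generalized eigenvector w with (A-λI)w=v is (1,-1).
General solution: e^(-t)[C_1·v + C_2·(t·v + w)].
Applying p(0)=2, q(0)=3 gives C_1=5, C_2=7.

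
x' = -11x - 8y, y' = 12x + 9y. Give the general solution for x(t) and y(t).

Coefficient matrix A = [[-11, -8], [12, 9]].
Characteristic polynomial det(A - λI) = λ^2 + 2λ - 3 = 0.
Eigenvalues λ = -3, 1.
For λ=-3: (A-λI) row 1 is [-8, -8], so an eigenvector is (1, -1).
For λ=1: (A-λI) row 1 is [-12, -8], so an eigenvector is (-2, 3).
General solution: C_1e^(-3t)(1,-1) + C_2e^(t)(-2,3).

x(t) = C_1e^(-3t) - 2C_2e^(t), y(t) = -C_1e^(-3t) + 3C_2e^(t)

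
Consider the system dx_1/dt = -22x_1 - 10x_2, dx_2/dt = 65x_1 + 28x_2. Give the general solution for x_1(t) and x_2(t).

Coefficient matrix A = [[-22, -10], [65, 28]].
Characteristic polynomial det(A - λI) = λ^2 - 6λ + 34 = 0.
Eigenvalues λ = 3 ± 5i (complex conjugate pair).
For λ=3+5i: an eigenvector is (-1,2) - i(1,-3) = (-1 - i, 2 + 3i).
A real fundamental pair from Re and Im of e^((3+5i)t)v: X_1 = e^(3t)(cos(5t)·(-1,2) + sin(5t)·(1,-3)), X_2 = e^(3t)(sin(5t)·(-1,2) - cos(5t)·(1,-3)).
General solution: c_1X_1 + c_2X_2.

x_1(t) = c_1e^(3t)sin(5t) - c_1e^(3t)cos(5t) - c_2e^(3t)sin(5t) - c_2e^(3t)cos(5t), x_2(t) = -3c_1e^(3t)sin(5t) + 2c_1e^(3t)cos(5t) + 2c_2e^(3t)sin(5t) + 3c_2e^(3t)cos(5t)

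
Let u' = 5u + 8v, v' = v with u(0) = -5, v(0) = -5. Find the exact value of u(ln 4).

-15320

A = [[5,8],[0,1]]; eigenvalues λ = 1, 5.
Eigenvectors: (2,-1) for λ=1, (1,0) for λ=5.
From the initial condition, c_1 = 5, c_2 = -15.
u(ln 4) = (5)(4^1)(2) + (-15)(4^5)(1) = -15320.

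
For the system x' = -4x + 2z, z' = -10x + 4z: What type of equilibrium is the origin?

center

A = [[-4,2],[-10,4]]; det(A-λI) = λ^2 + 4.
λ = 0 ± 2i: zero real part.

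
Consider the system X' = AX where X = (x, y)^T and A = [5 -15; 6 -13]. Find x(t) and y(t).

x(t) = C_1e^(-4t)sin(3t) + 2C_1e^(-4t)cos(3t) + 2C_2e^(-4t)sin(3t) - C_2e^(-4t)cos(3t), y(t) = C_1e^(-4t)sin(3t) + C_1e^(-4t)cos(3t) + C_2e^(-4t)sin(3t) - C_2e^(-4t)cos(3t)

Coefficient matrix A = [[5, -15], [6, -13]].
Characteristic polynomial det(A - λI) = λ^2 + 8λ + 25 = 0.
Eigenvalues λ = -4 ± 3i (complex conjugate pair).
For λ=-4+3i: an eigenvector is (2,1) - i(1,1) = (2 - i, 1 - i).
A real fundamental pair from Re and Im of e^((-4+3i)t)v: X_1 = e^(-4t)(cos(3t)·(2,1) + sin(3t)·(1,1)), X_2 = e^(-4t)(sin(3t)·(2,1) - cos(3t)·(1,1)).
General solution: C_1X_1 + C_2X_2.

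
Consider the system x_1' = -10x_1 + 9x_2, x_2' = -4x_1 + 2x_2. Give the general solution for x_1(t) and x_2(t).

Coefficient matrix A = [[-10, 9], [-4, 2]].
Characteristic polynomial det(A - λI) = λ^2 + 8λ + 16 = 0.
Single eigenvalue λ = -4 with algebraic multiplicity 2.
Eigenvector v = (3,2); generalized eigenvector w with (A-λI)w=v is (1,1).
General solution: e^(-4t)[c_1·v + c_2·(t·v + w)].

x_1(t) = 3c_1e^(-4t) + 3c_2te^(-4t) + c_2e^(-4t), x_2(t) = 2c_1e^(-4t) + 2c_2te^(-4t) + c_2e^(-4t)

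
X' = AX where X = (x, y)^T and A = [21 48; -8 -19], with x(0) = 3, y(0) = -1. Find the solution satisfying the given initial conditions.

x(t) = 3e^(5t), y(t) = -e^(5t)

Coefficient matrix A = [[21, 48], [-8, -19]].
Characteristic polynomial det(A - λI) = λ^2 - 2λ - 15 = 0.
Eigenvalues λ = 5, -3.
For λ=5: (A-λI) row 1 is [16, 48], so an eigenvector is (3, -1).
For λ=-3: (A-λI) row 1 is [24, 48], so an eigenvector is (-2, 1).
General solution: K_1e^(5t)(3,-1) + K_2e^(-3t)(-2,1).
Applying x(0)=3, y(0)=-1 gives K_1=1, K_2=0.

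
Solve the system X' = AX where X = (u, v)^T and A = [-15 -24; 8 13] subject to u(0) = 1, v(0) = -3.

u(t) = 15e^(t) - 14e^(-3t), v(t) = -10e^(t) + 7e^(-3t)

Coefficient matrix A = [[-15, -24], [8, 13]].
Characteristic polynomial det(A - λI) = λ^2 + 2λ - 3 = 0.
Eigenvalues λ = 1, -3.
For λ=1: (A-λI) row 1 is [-16, -24], so an eigenvector is (-3, 2).
For λ=-3: (A-λI) row 1 is [-12, -24], so an eigenvector is (-2, 1).
General solution: C_1e^(t)(-3,2) + C_2e^(-3t)(-2,1).
Applying u(0)=1, v(0)=-3 gives C_1=-5, C_2=7.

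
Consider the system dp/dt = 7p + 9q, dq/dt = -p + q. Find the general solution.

p(t) = -3c_1e^(4t) - 3c_2te^(4t) + 2c_2e^(4t), q(t) = c_1e^(4t) + c_2te^(4t) - c_2e^(4t)

Coefficient matrix A = [[7, 9], [-1, 1]].
Characteristic polynomial det(A - λI) = λ^2 - 8λ + 16 = 0.
Single eigenvalue λ = 4 with algebraic multiplicity 2.
Eigenvector v = (-3,1); generalized eigenvector w with (A-λI)w=v is (2,-1).
General solution: e^(4t)[c_1·v + c_2·(t·v + w)].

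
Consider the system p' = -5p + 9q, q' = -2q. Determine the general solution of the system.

p(t) = C_1e^(-5t) + 3C_2e^(-2t), q(t) = C_2e^(-2t)

Coefficient matrix A = [[-5, 9], [0, -2]].
Characteristic polynomial det(A - λI) = λ^2 + 7λ + 10 = 0.
Eigenvalues λ = -5, -2.
For λ=-5: (A-λI) row 1 is [0, 9], so an eigenvector is (1, 0).
For λ=-2: (A-λI) row 1 is [-3, 9], so an eigenvector is (3, 1).
General solution: C_1e^(-5t)(1,0) + C_2e^(-2t)(3,1).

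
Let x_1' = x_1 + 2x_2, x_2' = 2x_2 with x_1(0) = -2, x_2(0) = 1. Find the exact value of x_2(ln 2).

4

A = [[1,2],[0,2]]; eigenvalues λ = 1, 2.
Eigenvectors: (1,0) for λ=1, (2,1) for λ=2.
From the initial condition, c_1 = -4, c_2 = 1.
x_2(ln 2) = (-4)(2^1)(0) + (1)(2^2)(1) = 4.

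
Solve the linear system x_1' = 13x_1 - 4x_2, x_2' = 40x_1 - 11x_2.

x_1(t) = -c_1e^(t)cos(4t) - c_2e^(t)sin(4t), x_2(t) = -c_1e^(t)sin(4t) - 3c_1e^(t)cos(4t) - 3c_2e^(t)sin(4t) + c_2e^(t)cos(4t)

Coefficient matrix A = [[13, -4], [40, -11]].
Characteristic polynomial det(A - λI) = λ^2 - 2λ + 17 = 0.
Eigenvalues λ = 1 ± 4i (complex conjugate pair).
For λ=1+4i: an eigenvector is (-1,-3) - i(0,-1) = (-1, -3 + i).
A real fundamental pair from Re and Im of e^((1+4i)t)v: X_1 = e^(t)(cos(4t)·(-1,-3) + sin(4t)·(0,-1)), X_2 = e^(t)(sin(4t)·(-1,-3) - cos(4t)·(0,-1)).
General solution: c_1X_1 + c_2X_2.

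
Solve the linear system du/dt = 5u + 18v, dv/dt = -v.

u(t) = 3K_1e^(-t) - K_2e^(5t), v(t) = -K_1e^(-t)

Coefficient matrix A = [[5, 18], [0, -1]].
Characteristic polynomial det(A - λI) = λ^2 - 4λ - 5 = 0.
Eigenvalues λ = -1, 5.
For λ=-1: (A-λI) row 1 is [6, 18], so an eigenvector is (3, -1).
For λ=5: (A-λI) row 1 is [0, 18], so an eigenvector is (-1, 0).
General solution: K_1e^(-t)(3,-1) + K_2e^(5t)(-1,0).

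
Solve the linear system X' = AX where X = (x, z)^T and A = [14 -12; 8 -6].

Coefficient matrix A = [[14, -12], [8, -6]].
Characteristic polynomial det(A - λI) = λ^2 - 8λ + 12 = 0.
Eigenvalues λ = 6, 2.
For λ=6: (A-λI) row 1 is [8, -12], so an eigenvector is (3, 2).
For λ=2: (A-λI) row 1 is [12, -12], so an eigenvector is (1, 1).
General solution: K_1e^(6t)(3,2) + K_2e^(2t)(1,1).

x(t) = 3K_1e^(6t) + K_2e^(2t), z(t) = 2K_1e^(6t) + K_2e^(2t)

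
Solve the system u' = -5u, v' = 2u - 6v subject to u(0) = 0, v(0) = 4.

u(t) = 0, v(t) = 4e^(-6t)

Coefficient matrix A = [[-5, 0], [2, -6]].
Characteristic polynomial det(A - λI) = λ^2 + 11λ + 30 = 0.
Eigenvalues λ = -5, -6.
For λ=-5: (A-λI) row 2 is [2, -1], so an eigenvector is (1, 2).
For λ=-6: (A-λI) row 1 is [1, 0], so an eigenvector is (0, -1).
General solution: K_1e^(-5t)(1,2) + K_2e^(-6t)(0,-1).
Applying u(0)=0, v(0)=4 gives K_1=0, K_2=-4.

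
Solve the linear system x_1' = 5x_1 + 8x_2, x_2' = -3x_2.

x_1(t) = -C_1e^(5t) - C_2e^(-3t), x_2(t) = C_2e^(-3t)

Coefficient matrix A = [[5, 8], [0, -3]].
Characteristic polynomial det(A - λI) = λ^2 - 2λ - 15 = 0.
Eigenvalues λ = 5, -3.
For λ=5: (A-λI) row 1 is [0, 8], so an eigenvector is (-1, 0).
For λ=-3: (A-λI) row 1 is [8, 8], so an eigenvector is (-1, 1).
General solution: C_1e^(5t)(-1,0) + C_2e^(-3t)(-1,1).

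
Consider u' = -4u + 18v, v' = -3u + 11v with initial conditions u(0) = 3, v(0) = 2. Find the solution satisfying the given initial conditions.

u(t) = 6e^(5t) - 3e^(2t), v(t) = 3e^(5t) - e^(2t)

Coefficient matrix A = [[-4, 18], [-3, 11]].
Characteristic polynomial det(A - λI) = λ^2 - 7λ + 10 = 0.
Eigenvalues λ = 2, 5.
For λ=2: (A-λI) row 1 is [-6, 18], so an eigenvector is (-3, -1).
For λ=5: (A-λI) row 1 is [-9, 18], so an eigenvector is (2, 1).
General solution: K_1e^(2t)(-3,-1) + K_2e^(5t)(2,1).
Applying u(0)=3, v(0)=2 gives K_1=1, K_2=3.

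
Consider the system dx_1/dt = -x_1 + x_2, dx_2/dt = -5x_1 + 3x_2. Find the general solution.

x_1(t) = C_1e^(t)cos(t) + C_2e^(t)sin(t), x_2(t) = -C_1e^(t)sin(t) + 2C_1e^(t)cos(t) + 2C_2e^(t)sin(t) + C_2e^(t)cos(t)

Coefficient matrix A = [[-1, 1], [-5, 3]].
Characteristic polynomial det(A - λI) = λ^2 - 2λ + 2 = 0.
Eigenvalues λ = 1 ± i (complex conjugate pair).
For λ=1+i: an eigenvector is (1,2) - i(0,-1) = (1, 2 + i).
A real fundamental pair from Re and Im of e^((1+i)t)v: X_1 = e^(t)(cos(t)·(1,2) + sin(t)·(0,-1)), X_2 = e^(t)(sin(t)·(1,2) - cos(t)·(0,-1)).
General solution: C_1X_1 + C_2X_2.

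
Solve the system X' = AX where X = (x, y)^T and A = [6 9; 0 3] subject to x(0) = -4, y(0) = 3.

x(t) = 5e^(6t) - 9e^(3t), y(t) = 3e^(3t)

Coefficient matrix A = [[6, 9], [0, 3]].
Characteristic polynomial det(A - λI) = λ^2 - 9λ + 18 = 0.
Eigenvalues λ = 3, 6.
For λ=3: (A-λI) row 1 is [3, 9], so an eigenvector is (3, -1).
For λ=6: (A-λI) row 1 is [0, 9], so an eigenvector is (1, 0).
General solution: C_1e^(3t)(3,-1) + C_2e^(6t)(1,0).
Applying x(0)=-4, y(0)=3 gives C_1=-3, C_2=5.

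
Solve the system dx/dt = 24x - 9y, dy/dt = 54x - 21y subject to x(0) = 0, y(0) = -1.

x(t) = e^(6t) - e^(-3t), y(t) = 2e^(6t) - 3e^(-3t)

Coefficient matrix A = [[24, -9], [54, -21]].
Characteristic polynomial det(A - λI) = λ^2 - 3λ - 18 = 0.
Eigenvalues λ = 6, -3.
For λ=6: (A-λI) row 1 is [18, -9], so an eigenvector is (1, 2).
For λ=-3: (A-λI) row 1 is [27, -9], so an eigenvector is (-1, -3).
General solution: C_1e^(6t)(1,2) + C_2e^(-3t)(-1,-3).
Applying x(0)=0, y(0)=-1 gives C_1=1, C_2=1.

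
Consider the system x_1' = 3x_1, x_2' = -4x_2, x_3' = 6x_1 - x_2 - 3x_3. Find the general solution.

Coefficient matrix A = [[3, 0, 0], [0, -4, 0], [6, -1, -3]].
det(A - λI) = 0 gives eigenvalues λ = 3, -3, -4.
For λ=3: eigenvector (1,0,1).
For λ=-3: eigenvector (0,0,1).
For λ=-4: eigenvector (0,1,1).
General solution: K_1e^(3t)(1,0,1) + K_2e^(-3t)(0,0,1) + K_3e^(-4t)(0,1,1).

x_1(t) = K_1e^(3t), x_2(t) = K_3e^(-4t), x_3(t) = K_1e^(3t) + K_2e^(-3t) + K_3e^(-4t)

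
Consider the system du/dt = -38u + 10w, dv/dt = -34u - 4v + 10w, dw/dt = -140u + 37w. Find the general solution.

Coefficient matrix A = [[-38, 0, 10], [-34, -4, 10], [-140, 0, 37]].
det(A - λI) = 0 gives eigenvalues λ = -3, -4, 2.
For λ=-3: eigenvector (2,2,7).
For λ=-4: eigenvector (0,1,0).
For λ=2: eigenvector (1,1,4).
General solution: K_1e^(-3t)(2,2,7) + K_2e^(-4t)(0,1,0) + K_3e^(2t)(1,1,4).

u(t) = 2K_1e^(-3t) + K_3e^(2t), v(t) = 2K_1e^(-3t) + K_2e^(-4t) + K_3e^(2t), w(t) = 7K_1e^(-3t) + 4K_3e^(2t)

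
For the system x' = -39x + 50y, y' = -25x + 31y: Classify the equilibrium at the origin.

A = [[-39,50],[-25,31]]; det(A-λI) = λ^2 + 8λ + 41.
λ = -4 ± 5i: negative real part.

stable spiral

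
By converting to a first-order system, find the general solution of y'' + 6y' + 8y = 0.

Let x_1 = y, x_2 = y'. Then x_1' = x_2 and x_2' = -8x_1 - 6x_2.
A = [[0,1],[-8,-6]]; det(A-λI) = λ^2 + 6λ + 8.
Eigenvalues λ = -2, -4 with eigenvectors (1,-2), (1,-4).

y(t) = K_1e^(-2t) + K_2e^(-4t)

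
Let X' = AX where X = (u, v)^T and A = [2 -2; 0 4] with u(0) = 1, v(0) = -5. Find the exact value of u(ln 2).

64

A = [[2,-2],[0,4]]; eigenvalues λ = 4, 2.
Eigenvectors: (1,-1) for λ=4, (-1,0) for λ=2.
From the initial condition, c_1 = 5, c_2 = 4.
u(ln 2) = (5)(2^4)(1) + (4)(2^2)(-1) = 64.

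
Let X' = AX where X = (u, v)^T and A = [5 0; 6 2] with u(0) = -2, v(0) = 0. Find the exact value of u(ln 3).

-486

A = [[5,0],[6,2]]; eigenvalues λ = 2, 5.
Eigenvectors: (0,1) for λ=2, (1,2) for λ=5.
From the initial condition, c_1 = 4, c_2 = -2.
u(ln 3) = (4)(3^2)(0) + (-2)(3^5)(1) = -486.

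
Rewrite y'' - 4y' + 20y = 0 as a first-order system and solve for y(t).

y(t) = K_1e^(2t)cos(4t) + K_2e^(2t)sin(4t)

Let x_1 = y, x_2 = y'. Then x_1' = x_2 and x_2' = -20x_1 + 4x_2.
A = [[0,1],[-20,4]]; det(A-λI) = λ^2 - 4λ + 20.
Eigenvalues λ = 2 ± 4i.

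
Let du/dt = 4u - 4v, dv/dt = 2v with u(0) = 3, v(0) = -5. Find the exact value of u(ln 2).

A = [[4,-4],[0,2]]; eigenvalues λ = 2, 4.
Eigenvectors: (2,1) for λ=2, (-1,0) for λ=4.
From the initial condition, c_1 = -5, c_2 = -13.
u(ln 2) = (-5)(2^2)(2) + (-13)(2^4)(-1) = 168.

168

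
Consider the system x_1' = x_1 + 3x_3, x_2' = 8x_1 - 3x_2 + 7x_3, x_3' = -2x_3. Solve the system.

x_1(t) = c_1e^(t) - c_2e^(-2t), x_2(t) = 2c_1e^(t) - c_2e^(-2t) + c_3e^(-3t), x_3(t) = c_2e^(-2t)

Coefficient matrix A = [[1, 0, 3], [8, -3, 7], [0, 0, -2]].
det(A - λI) = 0 gives eigenvalues λ = 1, -2, -3.
For λ=1: eigenvector (1,2,0).
For λ=-2: eigenvector (-1,-1,1).
For λ=-3: eigenvector (0,1,0).
General solution: c_1e^(t)(1,2,0) + c_2e^(-2t)(-1,-1,1) + c_3e^(-3t)(0,1,0).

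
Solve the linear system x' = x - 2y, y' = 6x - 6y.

x(t) = 2C_1e^(-2t) - C_2e^(-3t), y(t) = 3C_1e^(-2t) - 2C_2e^(-3t)

Coefficient matrix A = [[1, -2], [6, -6]].
Characteristic polynomial det(A - λI) = λ^2 + 5λ + 6 = 0.
Eigenvalues λ = -2, -3.
For λ=-2: (A-λI) row 1 is [3, -2], so an eigenvector is (2, 3).
For λ=-3: (A-λI) row 1 is [4, -2], so an eigenvector is (-1, -2).
General solution: C_1e^(-2t)(2,3) + C_2e^(-3t)(-1,-2).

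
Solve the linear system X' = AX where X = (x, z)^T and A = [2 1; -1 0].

Coefficient matrix A = [[2, 1], [-1, 0]].
Characteristic polynomial det(A - λI) = λ^2 - 2λ + 1 = 0.
Single eigenvalue λ = 1 with algebraic multiplicity 2.
Eigenvector v = (1,-1); generalized eigenvector w with (A-λI)w=v is (0,1).
General solution: e^(t)[C_1·v + C_2·(t·v + w)].

x(t) = C_1e^(t) + C_2te^(t), z(t) = -C_1e^(t) - C_2te^(t) + C_2e^(t)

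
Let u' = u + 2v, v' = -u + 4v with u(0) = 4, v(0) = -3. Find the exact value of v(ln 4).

A = [[1,2],[-1,4]]; eigenvalues λ = 3, 2.
Eigenvectors: (-1,-1) for λ=3, (-2,-1) for λ=2.
From the initial condition, c_1 = 10, c_2 = -7.
v(ln 4) = (10)(4^3)(-1) + (-7)(4^2)(-1) = -528.

-528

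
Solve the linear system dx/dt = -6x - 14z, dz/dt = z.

x(t) = 2c_1e^(t) + c_2e^(-6t), z(t) = -c_1e^(t)

Coefficient matrix A = [[-6, -14], [0, 1]].
Characteristic polynomial det(A - λI) = λ^2 + 5λ - 6 = 0.
Eigenvalues λ = 1, -6.
For λ=1: (A-λI) row 1 is [-7, -14], so an eigenvector is (2, -1).
For λ=-6: (A-λI) row 1 is [0, -14], so an eigenvector is (1, 0).
General solution: c_1e^(t)(2,-1) + c_2e^(-6t)(1,0).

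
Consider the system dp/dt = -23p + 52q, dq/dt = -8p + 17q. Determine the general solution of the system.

p(t) = 2c_1e^(-3t)sin(4t) - 3c_1e^(-3t)cos(4t) - 3c_2e^(-3t)sin(4t) - 2c_2e^(-3t)cos(4t), q(t) = c_1e^(-3t)sin(4t) - c_1e^(-3t)cos(4t) - c_2e^(-3t)sin(4t) - c_2e^(-3t)cos(4t)

Coefficient matrix A = [[-23, 52], [-8, 17]].
Characteristic polynomial det(A - λI) = λ^2 + 6λ + 25 = 0.
Eigenvalues λ = -3 ± 4i (complex conjugate pair).
For λ=-3+4i: an eigenvector is (-3,-1) - i(2,1) = (-3 - 2i, -1 - i).
A real fundamental pair from Re and Im of e^((-3+4i)t)v: X_1 = e^(-3t)(cos(4t)·(-3,-1) + sin(4t)·(2,1)), X_2 = e^(-3t)(sin(4t)·(-3,-1) - cos(4t)·(2,1)).
General solution: c_1X_1 + c_2X_2.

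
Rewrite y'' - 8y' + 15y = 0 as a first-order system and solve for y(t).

Let x_1 = y, x_2 = y'. Then x_1' = x_2 and x_2' = -15x_1 + 8x_2.
A = [[0,1],[-15,8]]; det(A-λI) = λ^2 - 8λ + 15.
Eigenvalues λ = 3, 5 with eigenvectors (1,3), (1,5).

y(t) = C_1e^(3t) + C_2e^(5t)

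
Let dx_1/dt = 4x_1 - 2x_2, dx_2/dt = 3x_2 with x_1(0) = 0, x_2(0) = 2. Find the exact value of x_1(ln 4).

A = [[4,-2],[0,3]]; eigenvalues λ = 4, 3.
Eigenvectors: (-1,0) for λ=4, (2,1) for λ=3.
From the initial condition, c_1 = 4, c_2 = 2.
x_1(ln 4) = (4)(4^4)(-1) + (2)(4^3)(2) = -768.

-768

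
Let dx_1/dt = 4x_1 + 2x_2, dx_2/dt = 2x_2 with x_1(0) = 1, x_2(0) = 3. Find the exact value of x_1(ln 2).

52

A = [[4,2],[0,2]]; eigenvalues λ = 4, 2.
Eigenvectors: (1,0) for λ=4, (-1,1) for λ=2.
From the initial condition, c_1 = 4, c_2 = 3.
x_1(ln 2) = (4)(2^4)(1) + (3)(2^2)(-1) = 52.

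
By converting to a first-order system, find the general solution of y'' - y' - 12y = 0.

y(t) = C_1e^(4t) + C_2e^(-3t)

Let x_1 = y, x_2 = y'. Then x_1' = x_2 and x_2' = 12x_1 + x_2.
A = [[0,1],[12,1]]; det(A-λI) = λ^2 - λ - 12.
Eigenvalues λ = 4, -3 with eigenvectors (1,4), (1,-3).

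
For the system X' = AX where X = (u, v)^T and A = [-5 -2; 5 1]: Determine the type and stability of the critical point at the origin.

stable spiral

A = [[-5,-2],[5,1]]; det(A-λI) = λ^2 + 4λ + 5.
λ = -2 ± i: negative real part.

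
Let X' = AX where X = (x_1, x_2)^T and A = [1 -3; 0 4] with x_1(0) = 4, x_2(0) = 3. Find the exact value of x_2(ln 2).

A = [[1,-3],[0,4]]; eigenvalues λ = 4, 1.
Eigenvectors: (-1,1) for λ=4, (1,0) for λ=1.
From the initial condition, c_1 = 3, c_2 = 7.
x_2(ln 2) = (3)(2^4)(1) + (7)(2^1)(0) = 48.

48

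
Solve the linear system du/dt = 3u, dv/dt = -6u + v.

Coefficient matrix A = [[3, 0], [-6, 1]].
Characteristic polynomial det(A - λI) = λ^2 - 4λ + 3 = 0.
Eigenvalues λ = 3, 1.
For λ=3: (A-λI) row 2 is [-6, -2], so an eigenvector is (-1, 3).
For λ=1: (A-λI) row 1 is [2, 0], so an eigenvector is (0, -1).
General solution: K_1e^(3t)(-1,3) + K_2e^(t)(0,-1).

u(t) = -K_1e^(3t), v(t) = 3K_1e^(3t) - K_2e^(t)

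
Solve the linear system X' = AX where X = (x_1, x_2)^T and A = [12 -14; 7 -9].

x_1(t) = -2C_1e^(5t) - C_2e^(-2t), x_2(t) = -C_1e^(5t) - C_2e^(-2t)

Coefficient matrix A = [[12, -14], [7, -9]].
Characteristic polynomial det(A - λI) = λ^2 - 3λ - 10 = 0.
Eigenvalues λ = 5, -2.
For λ=5: (A-λI) row 1 is [7, -14], so an eigenvector is (-2, -1).
For λ=-2: (A-λI) row 1 is [14, -14], so an eigenvector is (-1, -1).
General solution: C_1e^(5t)(-2,-1) + C_2e^(-2t)(-1,-1).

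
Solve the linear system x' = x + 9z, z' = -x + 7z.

Coefficient matrix A = [[1, 9], [-1, 7]].
Characteristic polynomial det(A - λI) = λ^2 - 8λ + 16 = 0.
Single eigenvalue λ = 4 with algebraic multiplicity 2.
Eigenvector v = (3,1); generalized eigenvector w with (A-λI)w=v is (2,1).
General solution: e^(4t)[K_1·v + K_2·(t·v + w)].

x(t) = 3K_1e^(4t) + 3K_2te^(4t) + 2K_2e^(4t), z(t) = K_1e^(4t) + K_2te^(4t) + K_2e^(4t)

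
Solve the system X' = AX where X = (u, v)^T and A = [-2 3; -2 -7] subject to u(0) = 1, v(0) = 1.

u(t) = 6e^(-4t) - 5e^(-5t), v(t) = -4e^(-4t) + 5e^(-5t)

Coefficient matrix A = [[-2, 3], [-2, -7]].
Characteristic polynomial det(A - λI) = λ^2 + 9λ + 20 = 0.
Eigenvalues λ = -4, -5.
For λ=-4: (A-λI) row 1 is [2, 3], so an eigenvector is (3, -2).
For λ=-5: (A-λI) row 1 is [3, 3], so an eigenvector is (1, -1).
General solution: c_1e^(-4t)(3,-2) + c_2e^(-5t)(1,-1).
Applying u(0)=1, v(0)=1 gives c_1=2, c_2=-5.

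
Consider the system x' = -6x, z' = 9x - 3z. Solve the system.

x(t) = -C_2e^(-6t), z(t) = C_1e^(-3t) + 3C_2e^(-6t)

Coefficient matrix A = [[-6, 0], [9, -3]].
Characteristic polynomial det(A - λI) = λ^2 + 9λ + 18 = 0.
Eigenvalues λ = -3, -6.
For λ=-3: (A-λI) row 1 is [-3, 0], so an eigenvector is (0, 1).
For λ=-6: (A-λI) row 2 is [9, 3], so an eigenvector is (-1, 3).
General solution: C_1e^(-3t)(0,1) + C_2e^(-6t)(-1,3).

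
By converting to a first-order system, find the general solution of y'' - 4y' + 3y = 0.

y(t) = C_1e^(t) + C_2e^(3t)

Let x_1 = y, x_2 = y'. Then x_1' = x_2 and x_2' = -3x_1 + 4x_2.
A = [[0,1],[-3,4]]; det(A-λI) = λ^2 - 4λ + 3.
Eigenvalues λ = 1, 3 with eigenvectors (1,1), (1,3).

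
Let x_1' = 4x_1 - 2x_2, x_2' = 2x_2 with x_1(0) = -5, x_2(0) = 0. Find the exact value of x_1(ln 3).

-405

A = [[4,-2],[0,2]]; eigenvalues λ = 2, 4.
Eigenvectors: (-1,-1) for λ=2, (1,0) for λ=4.
From the initial condition, c_1 = 0, c_2 = -5.
x_1(ln 3) = (0)(3^2)(-1) + (-5)(3^4)(1) = -405.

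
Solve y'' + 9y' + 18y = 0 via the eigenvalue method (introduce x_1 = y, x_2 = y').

Let x_1 = y, x_2 = y'. Then x_1' = x_2 and x_2' = -18x_1 - 9x_2.
A = [[0,1],[-18,-9]]; det(A-λI) = λ^2 + 9λ + 18.
Eigenvalues λ = -6, -3 with eigenvectors (1,-6), (1,-3).

y(t) = K_1e^(-6t) + K_2e^(-3t)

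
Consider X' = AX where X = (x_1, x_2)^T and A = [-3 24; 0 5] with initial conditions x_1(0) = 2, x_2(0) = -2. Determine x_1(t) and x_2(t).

x_1(t) = -6e^(5t) + 8e^(-3t), x_2(t) = -2e^(5t)

Coefficient matrix A = [[-3, 24], [0, 5]].
Characteristic polynomial det(A - λI) = λ^2 - 2λ - 15 = 0.
Eigenvalues λ = -3, 5.
For λ=-3: (A-λI) row 1 is [0, 24], so an eigenvector is (1, 0).
For λ=5: (A-λI) row 1 is [-8, 24], so an eigenvector is (3, 1).
General solution: C_1e^(-3t)(1,0) + C_2e^(5t)(3,1).
Applying x_1(0)=2, x_2(0)=-2 gives C_1=8, C_2=-2.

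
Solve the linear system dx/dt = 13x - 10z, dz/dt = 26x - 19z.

x(t) = -2K_1e^(-3t)sin(2t) + K_1e^(-3t)cos(2t) + K_2e^(-3t)sin(2t) + 2K_2e^(-3t)cos(2t), z(t) = -3K_1e^(-3t)sin(2t) + 2K_1e^(-3t)cos(2t) + 2K_2e^(-3t)sin(2t) + 3K_2e^(-3t)cos(2t)

Coefficient matrix A = [[13, -10], [26, -19]].
Characteristic polynomial det(A - λI) = λ^2 + 6λ + 13 = 0.
Eigenvalues λ = -3 ± 2i (complex conjugate pair).
For λ=-3+2i: an eigenvector is (1,2) - i(-2,-3) = (1 + 2i, 2 + 3i).
A real fundamental pair from Re and Im of e^((-3+2i)t)v: X_1 = e^(-3t)(cos(2t)·(1,2) + sin(2t)·(-2,-3)), X_2 = e^(-3t)(sin(2t)·(1,2) - cos(2t)·(-2,-3)).
General solution: K_1X_1 + K_2X_2.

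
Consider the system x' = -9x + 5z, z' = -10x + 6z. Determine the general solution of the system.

Coefficient matrix A = [[-9, 5], [-10, 6]].
Characteristic polynomial det(A - λI) = λ^2 + 3λ - 4 = 0.
Eigenvalues λ = -4, 1.
For λ=-4: (A-λI) row 1 is [-5, 5], so an eigenvector is (-1, -1).
For λ=1: (A-λI) row 1 is [-10, 5], so an eigenvector is (1, 2).
General solution: C_1e^(-4t)(-1,-1) + C_2e^(t)(1,2).

x(t) = -C_1e^(-4t) + C_2e^(t), z(t) = -C_1e^(-4t) + 2C_2e^(t)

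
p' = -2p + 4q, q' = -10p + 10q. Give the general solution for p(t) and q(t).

p(t) = -C_1e^(4t)sin(2t) - C_1e^(4t)cos(2t) - C_2e^(4t)sin(2t) + C_2e^(4t)cos(2t), q(t) = -C_1e^(4t)sin(2t) - 2C_1e^(4t)cos(2t) - 2C_2e^(4t)sin(2t) + C_2e^(4t)cos(2t)

Coefficient matrix A = [[-2, 4], [-10, 10]].
Characteristic polynomial det(A - λI) = λ^2 - 8λ + 20 = 0.
Eigenvalues λ = 4 ± 2i (complex conjugate pair).
For λ=4+2i: an eigenvector is (-1,-2) - i(-1,-1) = (-1 + i, -2 + i).
A real fundamental pair from Re and Im of e^((4+2i)t)v: X_1 = e^(4t)(cos(2t)·(-1,-2) + sin(2t)·(-1,-1)), X_2 = e^(4t)(sin(2t)·(-1,-2) - cos(2t)·(-1,-1)).
General solution: C_1X_1 + C_2X_2.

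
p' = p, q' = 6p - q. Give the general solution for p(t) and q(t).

Coefficient matrix A = [[1, 0], [6, -1]].
Characteristic polynomial det(A - λI) = λ^2 - 1 = 0.
Eigenvalues λ = -1, 1.
For λ=-1: (A-λI) row 1 is [2, 0], so an eigenvector is (0, -1).
For λ=1: (A-λI) row 2 is [6, -2], so an eigenvector is (-1, -3).
General solution: c_1e^(-t)(0,-1) + c_2e^(t)(-1,-3).

p(t) = -c_2e^(t), q(t) = -c_1e^(-t) - 3c_2e^(t)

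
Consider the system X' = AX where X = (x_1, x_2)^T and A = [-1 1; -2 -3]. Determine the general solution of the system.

Coefficient matrix A = [[-1, 1], [-2, -3]].
Characteristic polynomial det(A - λI) = λ^2 + 4λ + 5 = 0.
Eigenvalues λ = -2 ± i (complex conjugate pair).
For λ=-2+i: an eigenvector is (-1,1) - i(0,1) = (-1, 1 - i).
A real fundamental pair from Re and Im of e^((-2+i)t)v: X_1 = e^(-2t)(cos(t)·(-1,1) + sin(t)·(0,1)), X_2 = e^(-2t)(sin(t)·(-1,1) - cos(t)·(0,1)).
General solution: C_1X_1 + C_2X_2.

x_1(t) = -C_1e^(-2t)cos(t) - C_2e^(-2t)sin(t), x_2(t) = C_1e^(-2t)sin(t) + C_1e^(-2t)cos(t) + C_2e^(-2t)sin(t) - C_2e^(-2t)cos(t)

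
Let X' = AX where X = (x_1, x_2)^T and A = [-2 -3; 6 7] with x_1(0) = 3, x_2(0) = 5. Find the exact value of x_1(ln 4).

-2004

A = [[-2,-3],[6,7]]; eigenvalues λ = 1, 4.
Eigenvectors: (1,-1) for λ=1, (1,-2) for λ=4.
From the initial condition, c_1 = 11, c_2 = -8.
x_1(ln 4) = (11)(4^1)(1) + (-8)(4^4)(1) = -2004.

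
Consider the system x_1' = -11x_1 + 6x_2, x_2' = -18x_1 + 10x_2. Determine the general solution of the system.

Coefficient matrix A = [[-11, 6], [-18, 10]].
Characteristic polynomial det(A - λI) = λ^2 + λ - 2 = 0.
Eigenvalues λ = -2, 1.
For λ=-2: (A-λI) row 1 is [-9, 6], so an eigenvector is (-2, -3).
For λ=1: (A-λI) row 1 is [-12, 6], so an eigenvector is (-1, -2).
General solution: c_1e^(-2t)(-2,-3) + c_2e^(t)(-1,-2).

x_1(t) = -2c_1e^(-2t) - c_2e^(t), x_2(t) = -3c_1e^(-2t) - 2c_2e^(t)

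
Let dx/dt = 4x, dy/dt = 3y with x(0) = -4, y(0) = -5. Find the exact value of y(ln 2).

A = [[4,0],[0,3]]; eigenvalues λ = 3, 4.
Eigenvectors: (0,1) for λ=3, (-1,0) for λ=4.
From the initial condition, c_1 = -5, c_2 = 4.
y(ln 2) = (-5)(2^3)(1) + (4)(2^4)(0) = -40.

-40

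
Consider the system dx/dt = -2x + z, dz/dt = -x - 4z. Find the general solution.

x(t) = K_1e^(-3t) + K_2te^(-3t) - 2K_2e^(-3t), z(t) = -K_1e^(-3t) - K_2te^(-3t) + 3K_2e^(-3t)

Coefficient matrix A = [[-2, 1], [-1, -4]].
Characteristic polynomial det(A - λI) = λ^2 + 6λ + 9 = 0.
Single eigenvalue λ = -3 with algebraic multiplicity 2.
Eigenvector v = (1,-1); generalized eigenvector w with (A-λI)w=v is (-2,3).
General solution: e^(-3t)[K_1·v + K_2·(t·v + w)].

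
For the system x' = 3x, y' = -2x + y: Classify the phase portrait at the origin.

A = [[3,0],[-2,1]]; det(A-λI) = λ^2 - 4λ + 3.
λ = 3, 1: both positive.

unstable node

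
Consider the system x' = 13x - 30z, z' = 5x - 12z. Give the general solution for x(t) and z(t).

x(t) = -2K_1e^(-2t) - 3K_2e^(3t), z(t) = -K_1e^(-2t) - K_2e^(3t)

Coefficient matrix A = [[13, -30], [5, -12]].
Characteristic polynomial det(A - λI) = λ^2 - λ - 6 = 0.
Eigenvalues λ = -2, 3.
For λ=-2: (A-λI) row 1 is [15, -30], so an eigenvector is (-2, -1).
For λ=3: (A-λI) row 1 is [10, -30], so an eigenvector is (-3, -1).
General solution: K_1e^(-2t)(-2,-1) + K_2e^(3t)(-3,-1).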